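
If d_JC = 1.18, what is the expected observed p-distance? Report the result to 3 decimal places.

0.594

p = (3/4)(1 − e^(−4d/3)) = 0.75 × (1 − e^(-1.573333)) = 0.75 × (1 − 0.207353) = 0.594485.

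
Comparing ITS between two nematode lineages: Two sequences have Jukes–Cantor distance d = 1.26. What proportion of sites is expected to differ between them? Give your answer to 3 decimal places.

p = (3/4)(1 − e^(−4d/3)) = 0.75 × (1 − e^(-1.68)) = 0.75 × (1 − 0.186374) = 0.610220.

0.610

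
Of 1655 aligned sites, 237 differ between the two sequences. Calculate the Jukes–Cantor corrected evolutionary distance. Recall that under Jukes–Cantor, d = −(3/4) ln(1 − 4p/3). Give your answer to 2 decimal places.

p = 237/1655 ≈ 0.143202.
d = −(3/4) ln(1 − 4p/3) = −0.75 ln(1 − 0.190936) = −0.75 ln(0.809064)
  = −0.75 × (-0.211877) = 0.158908 substitutions/site.

0.16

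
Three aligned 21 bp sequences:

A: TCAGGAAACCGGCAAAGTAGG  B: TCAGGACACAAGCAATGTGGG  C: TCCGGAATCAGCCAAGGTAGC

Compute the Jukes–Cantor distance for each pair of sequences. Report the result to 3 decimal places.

A–B: 5/21 sites differ → p ≈ 0.238095, d = −0.75 ln(1 − 0.31746) = 0.286451 ≈ 0.286.
A–C: 6/21 sites differ → p ≈ 0.285714, d = −0.75 ln(1 − 0.380952) = 0.359679 ≈ 0.360.
B–C: 8/21 sites differ → p ≈ 0.380952, d = −0.75 ln(1 − 0.507936) = 0.531860 ≈ 0.532.

d(A,B) = 0.286, d(A,C) = 0.360, d(B,C) = 0.532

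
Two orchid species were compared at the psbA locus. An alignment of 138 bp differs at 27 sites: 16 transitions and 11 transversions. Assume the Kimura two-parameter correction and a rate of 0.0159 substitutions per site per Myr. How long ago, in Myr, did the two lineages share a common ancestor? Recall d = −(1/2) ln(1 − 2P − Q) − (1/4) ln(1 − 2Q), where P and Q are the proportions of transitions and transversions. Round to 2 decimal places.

7.24

P = 16/138 ≈ 0.115942 and Q = 11/138 ≈ 0.07971.
Under the Kimura two-parameter model, d = −½ ln(1 − 2P − Q) − ¼ ln(1 − 2Q).
1 − 2P − Q = 0.688406, giving −½ ln(0.688406) = 0.186688.
1 − 2Q = 0.84058, giving −¼ ln(0.84058) = 0.043416.
d = 0.186688 + 0.043416 = 0.230104.
Under a molecular clock d = 2μt, so t = d/(2μ) = 0.230104 / (2 × 0.0159) = 7.24 Myr.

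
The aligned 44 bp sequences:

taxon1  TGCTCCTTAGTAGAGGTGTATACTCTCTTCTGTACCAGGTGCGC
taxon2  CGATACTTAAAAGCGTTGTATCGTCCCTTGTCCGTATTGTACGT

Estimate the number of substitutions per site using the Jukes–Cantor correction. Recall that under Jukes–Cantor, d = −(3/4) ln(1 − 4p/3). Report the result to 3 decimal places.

The sequences differ at 20 of 44 sites, so p = 20/44 ≈ 0.454545.
d = −(3/4) ln(1 − 4p/3) = −0.75 ln(1 − 0.60606) = −0.75 ln(0.39394)
  = −0.75 × (-0.931557) = 0.698668 substitutions/site.

0.699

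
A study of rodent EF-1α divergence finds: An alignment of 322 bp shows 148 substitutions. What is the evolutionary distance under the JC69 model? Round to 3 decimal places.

0.712

p = 148/322 ≈ 0.459627.
d = −(3/4) ln(1 − 4p/3) = −0.75 ln(1 − 0.612836) = −0.75 ln(0.387164)
  = −0.75 × (-0.948907) = 0.711680 substitutions/site.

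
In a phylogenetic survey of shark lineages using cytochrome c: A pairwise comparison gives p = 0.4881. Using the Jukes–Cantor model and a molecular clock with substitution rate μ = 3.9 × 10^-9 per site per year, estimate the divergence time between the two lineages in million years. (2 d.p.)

d = −(3/4) ln(1 − 4p/3) = −0.75 ln(1 − 0.6508) = −0.75 ln(0.3492)
  = −0.75 × (-1.052110) = 0.789083 substitutions/site.
Under a molecular clock d = 2μt, so t = d/(2μ) = 0.789083 / (2 × 3.9 × 10^-9) = 101.16 million years.

101.16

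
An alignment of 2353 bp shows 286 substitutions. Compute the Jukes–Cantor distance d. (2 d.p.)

0.13

p = 286/2353 ≈ 0.121547.
d = −(3/4) ln(1 − 4p/3) = −0.75 ln(1 − 0.162063) = −0.75 ln(0.837937)
  = −0.75 × (-0.176812) = 0.132609 substitutions/site.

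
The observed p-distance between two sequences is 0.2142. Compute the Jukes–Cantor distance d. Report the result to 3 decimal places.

0.252

d = −(3/4) ln(1 − 4p/3) = −0.75 ln(1 − 0.2856) = −0.75 ln(0.7144)
  = −0.75 × (-0.336312) = 0.252234 substitutions/site.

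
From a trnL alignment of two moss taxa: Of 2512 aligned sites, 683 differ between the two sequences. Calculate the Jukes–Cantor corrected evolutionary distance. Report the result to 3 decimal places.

p = 683/2512 ≈ 0.271895.
d = −(3/4) ln(1 − 4p/3) = −0.75 ln(1 − 0.362527) = −0.75 ln(0.637473)
  = −0.75 × (-0.450243) = 0.337682 substitutions/site.

0.338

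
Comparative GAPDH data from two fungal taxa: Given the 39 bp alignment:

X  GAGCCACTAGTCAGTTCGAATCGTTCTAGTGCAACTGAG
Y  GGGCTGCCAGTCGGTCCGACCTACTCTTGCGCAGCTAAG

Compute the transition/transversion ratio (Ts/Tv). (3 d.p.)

6.500

Transitions are A↔G and C↔T; transversions are all other mismatches.
Transitions: 13. Transversions: 2.
R = 13/2 = 6.500.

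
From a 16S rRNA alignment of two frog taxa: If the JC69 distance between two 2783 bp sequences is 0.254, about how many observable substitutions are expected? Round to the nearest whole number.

Invert JC69: p = (3/4)(1 − e^(−4d/3)) = 0.75 × (1 − e^(-0.338667)) = 0.75 × (1 − 0.712720) = 0.215460.
Expected differing sites = pL ≈ 0.215460 × 2783 = 599.62518 ≈ 600.

600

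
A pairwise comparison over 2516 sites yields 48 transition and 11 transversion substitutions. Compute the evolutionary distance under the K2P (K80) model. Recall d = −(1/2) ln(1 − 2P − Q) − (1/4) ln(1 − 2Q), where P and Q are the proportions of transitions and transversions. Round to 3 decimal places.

P = 48/2516 ≈ 0.019078 and Q = 11/2516 ≈ 0.004372.
Under the Kimura two-parameter model, d = −½ ln(1 − 2P − Q) − ¼ ln(1 − 2Q).
1 − 2P − Q = 0.957472, giving −½ ln(0.957472) = 0.021729.
1 − 2Q = 0.991256, giving −¼ ln(0.991256) = 0.002196.
d = 0.021729 + 0.002196 = 0.023925.

0.024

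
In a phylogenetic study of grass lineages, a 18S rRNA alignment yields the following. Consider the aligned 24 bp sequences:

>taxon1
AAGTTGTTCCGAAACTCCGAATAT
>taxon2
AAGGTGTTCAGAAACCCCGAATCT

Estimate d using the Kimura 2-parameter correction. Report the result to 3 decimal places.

Of 24 sites, 1 differences are transitions and 3 are transversions, so P = 1/24 ≈ 0.041667 and Q = 3/24 = 0.125.
Under the Kimura two-parameter model, d = −½ ln(1 − 2P − Q) − ¼ ln(1 − 2Q).
1 − 2P − Q = 0.791666, giving −½ ln(0.791666) = 0.116808.
1 − 2Q = 0.75, giving −¼ ln(0.75) = 0.071921.
d = 0.116808 + 0.071921 = 0.188729.

0.189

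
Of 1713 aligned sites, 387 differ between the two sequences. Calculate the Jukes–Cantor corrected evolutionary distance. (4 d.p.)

p = 387/1713 ≈ 0.225919.
d = −(3/4) ln(1 − 4p/3) = −0.75 ln(1 − 0.301225) = −0.75 ln(0.698775)
  = −0.75 × (-0.358426) = 0.268820 substitutions/site.

0.2688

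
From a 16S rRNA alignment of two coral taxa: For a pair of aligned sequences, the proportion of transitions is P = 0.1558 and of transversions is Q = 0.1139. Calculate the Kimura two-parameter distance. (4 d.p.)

0.3418

Under the Kimura two-parameter model, d = −½ ln(1 − 2P − Q) − ¼ ln(1 − 2Q).
1 − 2P − Q = 0.5745, giving −½ ln(0.5745) = 0.277128.
1 − 2Q = 0.7722, giving −¼ ln(0.7722) = 0.064628.
d = 0.277128 + 0.064628 = 0.341756.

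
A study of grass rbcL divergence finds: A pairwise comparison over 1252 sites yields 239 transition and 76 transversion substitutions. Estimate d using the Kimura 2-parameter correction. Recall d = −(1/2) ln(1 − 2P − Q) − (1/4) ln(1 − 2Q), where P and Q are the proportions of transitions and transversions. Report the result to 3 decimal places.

P = 239/1252 ≈ 0.190895 and Q = 76/1252 ≈ 0.060703.
Under the Kimura two-parameter model, d = −½ ln(1 − 2P − Q) − ¼ ln(1 − 2Q).
1 − 2P − Q = 0.557507, giving −½ ln(0.557507) = 0.292140.
1 − 2Q = 0.878594, giving −¼ ln(0.878594) = 0.032358.
d = 0.292140 + 0.032358 = 0.324498.

0.324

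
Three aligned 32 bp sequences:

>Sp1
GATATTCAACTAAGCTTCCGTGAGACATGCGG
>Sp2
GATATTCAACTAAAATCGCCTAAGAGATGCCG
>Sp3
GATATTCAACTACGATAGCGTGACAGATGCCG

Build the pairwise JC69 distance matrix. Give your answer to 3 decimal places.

d(Sp1,Sp2) = 0.304, d(Sp1,Sp3) = 0.259, d(Sp2,Sp3) = 0.216

Sp1–Sp2: 8/32 sites differ → p = 0.25, d = −0.75 ln(1 − 0.333333) = 0.304098 ≈ 0.304.
Sp1–Sp3: 7/32 sites differ → p = 0.21875, d = −0.75 ln(1 − 0.291667) = 0.258631 ≈ 0.259.
Sp2–Sp3: 6/32 sites differ → p = 0.1875, d = −0.75 ln(1 − 0.25) = 0.215762 ≈ 0.216.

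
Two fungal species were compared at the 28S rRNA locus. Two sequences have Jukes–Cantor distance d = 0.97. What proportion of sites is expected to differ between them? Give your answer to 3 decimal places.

p = (3/4)(1 − e^(−4d/3)) = 0.75 × (1 − e^(-1.293333)) = 0.75 × (1 − 0.274355) = 0.544234.

0.544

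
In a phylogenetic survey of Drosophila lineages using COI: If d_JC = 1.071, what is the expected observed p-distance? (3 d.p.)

p = (3/4)(1 − e^(−4d/3)) = 0.75 × (1 − e^(-1.428)) = 0.75 × (1 − 0.239788) = 0.570159.

0.570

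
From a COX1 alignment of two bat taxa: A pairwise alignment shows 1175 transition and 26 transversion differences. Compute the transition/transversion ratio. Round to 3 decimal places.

45.192

R = 1175/26 = 45.192307… ≈ 45.192 (to 3 d.p.).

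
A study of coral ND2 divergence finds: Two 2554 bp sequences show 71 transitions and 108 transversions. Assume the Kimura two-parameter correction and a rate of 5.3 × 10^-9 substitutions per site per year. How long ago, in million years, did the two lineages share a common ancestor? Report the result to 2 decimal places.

P = 71/2554 ≈ 0.0278 and Q = 108/2554 ≈ 0.042287.
Under the Kimura two-parameter model, d = −½ ln(1 − 2P − Q) − ¼ ln(1 − 2Q).
1 − 2P − Q = 0.902113, giving −½ ln(0.902113) = 0.051508.
1 − 2Q = 0.915426, giving −¼ ln(0.915426) = 0.022091.
d = 0.051508 + 0.022091 = 0.073599.
Under a molecular clock d = 2μt, so t = d/(2μ) = 0.073599 / (2 × 5.3 × 10^-9) = 6.94 million years.

6.94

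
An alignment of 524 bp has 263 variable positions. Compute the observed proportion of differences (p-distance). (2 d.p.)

0.50

p = 263/524 = 0.501908… ≈ 0.50 (to 2 d.p.).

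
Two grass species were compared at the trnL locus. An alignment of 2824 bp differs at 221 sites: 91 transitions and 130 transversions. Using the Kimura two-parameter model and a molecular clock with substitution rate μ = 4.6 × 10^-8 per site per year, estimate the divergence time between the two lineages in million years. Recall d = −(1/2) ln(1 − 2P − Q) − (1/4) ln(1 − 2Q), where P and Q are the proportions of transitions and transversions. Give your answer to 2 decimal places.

P = 91/2824 ≈ 0.032224 and Q = 130/2824 ≈ 0.046034.
Under the Kimura two-parameter model, d = −½ ln(1 − 2P − Q) − ¼ ln(1 − 2Q).
1 − 2P − Q = 0.889518, giving −½ ln(0.889518) = 0.058538.
1 − 2Q = 0.907932, giving −¼ ln(0.907932) = 0.024146.
d = 0.058538 + 0.024146 = 0.082684.
Under a molecular clock d = 2μt, so t = d/(2μ) = 0.082684 / (2 × 4.6 × 10^-8) = 0.90 million years.

0.90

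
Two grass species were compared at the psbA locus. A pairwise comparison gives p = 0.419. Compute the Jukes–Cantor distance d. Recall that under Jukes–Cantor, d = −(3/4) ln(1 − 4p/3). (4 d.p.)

d = −(3/4) ln(1 − 4p/3) = −0.75 ln(1 − 0.558667) = −0.75 ln(0.441333)
  = −0.75 × (-0.817956) = 0.613467 substitutions/site.

0.6135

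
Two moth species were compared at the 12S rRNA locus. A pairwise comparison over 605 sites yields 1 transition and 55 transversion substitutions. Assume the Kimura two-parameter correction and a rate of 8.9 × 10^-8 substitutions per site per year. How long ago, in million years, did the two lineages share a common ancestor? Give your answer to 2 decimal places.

P = 1/605 ≈ 0.001653 and Q = 55/605 ≈ 0.090909.
Under the Kimura two-parameter model, d = −½ ln(1 − 2P − Q) − ¼ ln(1 − 2Q).
1 − 2P − Q = 0.905785, giving −½ ln(0.905785) = 0.049477.
1 − 2Q = 0.818182, giving −¼ ln(0.818182) = 0.050168.
d = 0.049477 + 0.050168 = 0.099645.
Under a molecular clock d = 2μt, so t = d/(2μ) = 0.099645 / (2 × 8.9 × 10^-8) = 0.56 million years.

0.56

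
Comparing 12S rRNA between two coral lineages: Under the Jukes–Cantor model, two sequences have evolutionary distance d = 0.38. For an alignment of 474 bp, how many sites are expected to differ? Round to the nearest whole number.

141

Invert JC69: p = (3/4)(1 − e^(−4d/3)) = 0.75 × (1 − e^(-0.506667)) = 0.75 × (1 − 0.602500) = 0.298125.
Expected differing sites = pL ≈ 0.298125 × 474 = 141.31125 ≈ 141.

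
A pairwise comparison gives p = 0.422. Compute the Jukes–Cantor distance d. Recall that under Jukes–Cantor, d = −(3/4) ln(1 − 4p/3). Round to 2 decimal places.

0.62

d = −(3/4) ln(1 − 4p/3) = −0.75 ln(1 − 0.562667) = −0.75 ln(0.437333)
  = −0.75 × (-0.827060) = 0.620295 substitutions/site.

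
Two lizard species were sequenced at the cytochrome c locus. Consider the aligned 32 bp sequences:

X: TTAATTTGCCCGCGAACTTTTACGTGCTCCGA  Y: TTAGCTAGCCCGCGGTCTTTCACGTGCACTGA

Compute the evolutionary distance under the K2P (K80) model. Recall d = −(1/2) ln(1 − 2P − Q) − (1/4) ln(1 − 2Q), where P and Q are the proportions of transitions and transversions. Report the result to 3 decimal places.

0.313

Of 32 sites, 5 differences are transitions and 3 are transversions, so P = 5/32 = 0.15625 and Q = 3/32 = 0.09375.
Under the Kimura two-parameter model, d = −½ ln(1 − 2P − Q) − ¼ ln(1 − 2Q).
1 − 2P − Q = 0.59375, giving −½ ln(0.59375) = 0.260648.
1 − 2Q = 0.8125, giving −¼ ln(0.8125) = 0.051910.
d = 0.260648 + 0.051910 = 0.312558.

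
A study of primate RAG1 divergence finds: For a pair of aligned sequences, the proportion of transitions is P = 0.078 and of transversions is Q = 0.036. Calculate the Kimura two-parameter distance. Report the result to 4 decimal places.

0.1253

Under the Kimura two-parameter model, d = −½ ln(1 − 2P − Q) − ¼ ln(1 − 2Q).
1 − 2P − Q = 0.808, giving −½ ln(0.808) = 0.106597.
1 − 2Q = 0.928, giving −¼ ln(0.928) = 0.018681.
d = 0.106597 + 0.018681 = 0.125278.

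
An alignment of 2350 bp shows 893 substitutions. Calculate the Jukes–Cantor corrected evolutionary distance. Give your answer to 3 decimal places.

0.530

p = 893/2350 = 0.38.
d = −(3/4) ln(1 − 4p/3) = −0.75 ln(1 − 0.506667) = −0.75 ln(0.493333)
  = −0.75 × (-0.706571) = 0.529928 substitutions/site.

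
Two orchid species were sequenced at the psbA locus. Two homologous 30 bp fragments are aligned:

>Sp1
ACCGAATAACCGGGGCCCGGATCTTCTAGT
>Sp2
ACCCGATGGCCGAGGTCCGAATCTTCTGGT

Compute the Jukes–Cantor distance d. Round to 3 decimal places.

The sequences differ at 8 of 30 sites (4, 5, 8, 9, 13, 16, 20, 28), so p = 8/30 ≈ 0.266667.
d = −(3/4) ln(1 − 4p/3) = −0.75 ln(1 − 0.355556) = −0.75 ln(0.644444)
  = −0.75 × (-0.439367) = 0.329525 substitutions/site.

0.330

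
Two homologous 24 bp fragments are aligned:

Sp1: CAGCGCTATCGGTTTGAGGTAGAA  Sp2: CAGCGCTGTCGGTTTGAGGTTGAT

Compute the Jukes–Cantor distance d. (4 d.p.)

0.1367

The sequences differ at 3 of 24 sites (8, 21, 24), so p = 3/24 = 0.125.
d = −(3/4) ln(1 − 4p/3) = −0.75 ln(1 − 0.166667) = −0.75 ln(0.833333)
  = −0.75 × (-0.182322) = 0.136742 substitutions/site.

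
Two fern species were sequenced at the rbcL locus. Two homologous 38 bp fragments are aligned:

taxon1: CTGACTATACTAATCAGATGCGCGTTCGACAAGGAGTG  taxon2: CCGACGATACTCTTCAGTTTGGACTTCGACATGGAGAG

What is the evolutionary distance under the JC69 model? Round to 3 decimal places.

0.366

The sequences differ at 11 of 38 sites, so p = 11/38 ≈ 0.289474.
d = −(3/4) ln(1 − 4p/3) = −0.75 ln(1 − 0.385965) = −0.75 ln(0.614035)
  = −0.75 × (-0.487703) = 0.365777 substitutions/site.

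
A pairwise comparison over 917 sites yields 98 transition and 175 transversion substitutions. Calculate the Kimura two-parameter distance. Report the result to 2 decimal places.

P = 98/917 ≈ 0.10687 and Q = 175/917 ≈ 0.19084.
Under the Kimura two-parameter model, d = −½ ln(1 − 2P − Q) − ¼ ln(1 − 2Q).
1 − 2P − Q = 0.59542, giving −½ ln(0.59542) = 0.259244.
1 − 2Q = 0.61832, giving −¼ ln(0.61832) = 0.120187.
d = 0.259244 + 0.120187 = 0.379431.

0.38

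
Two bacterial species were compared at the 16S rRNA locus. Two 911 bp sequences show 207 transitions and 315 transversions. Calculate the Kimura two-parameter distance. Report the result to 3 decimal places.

1.099

P = 207/911 ≈ 0.227223 and Q = 315/911 ≈ 0.345774.
Under the Kimura two-parameter model, d = −½ ln(1 − 2P − Q) − ¼ ln(1 − 2Q).
1 − 2P − Q = 0.19978, giving −½ ln(0.19978) = 0.805269.
1 − 2Q = 0.308452, giving −¼ ln(0.308452) = 0.294047.
d = 0.805269 + 0.294047 = 1.099316.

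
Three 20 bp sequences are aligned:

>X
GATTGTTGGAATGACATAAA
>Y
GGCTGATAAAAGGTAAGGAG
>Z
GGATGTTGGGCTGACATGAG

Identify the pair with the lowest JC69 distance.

X and Z

X–Y: 11/20 differ, p = 0.550, d = 0.991.
X–Z: 6/20 differ, p = 0.300, d = 0.383.
Y–Z: 10/20 differ, p = 0.500, d = 0.824.
The smallest distance is between X and Z.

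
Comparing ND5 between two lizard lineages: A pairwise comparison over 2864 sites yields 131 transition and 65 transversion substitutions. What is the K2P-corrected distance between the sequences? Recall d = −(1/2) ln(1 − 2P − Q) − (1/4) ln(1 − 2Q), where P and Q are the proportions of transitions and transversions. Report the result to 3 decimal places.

0.072

P = 131/2864 ≈ 0.04574 and Q = 65/2864 ≈ 0.022696.
Under the Kimura two-parameter model, d = −½ ln(1 − 2P − Q) − ¼ ln(1 − 2Q).
1 − 2P − Q = 0.885824, giving −½ ln(0.885824) = 0.060618.
1 − 2Q = 0.954608, giving −¼ ln(0.954608) = 0.011614.
d = 0.060618 + 0.011614 = 0.072232.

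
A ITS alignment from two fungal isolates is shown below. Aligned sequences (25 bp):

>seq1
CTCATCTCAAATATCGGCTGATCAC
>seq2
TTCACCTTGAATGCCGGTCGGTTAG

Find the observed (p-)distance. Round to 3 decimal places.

The sequences differ at 11 of 25 positions.
p = 11/25 = 0.440.

0.440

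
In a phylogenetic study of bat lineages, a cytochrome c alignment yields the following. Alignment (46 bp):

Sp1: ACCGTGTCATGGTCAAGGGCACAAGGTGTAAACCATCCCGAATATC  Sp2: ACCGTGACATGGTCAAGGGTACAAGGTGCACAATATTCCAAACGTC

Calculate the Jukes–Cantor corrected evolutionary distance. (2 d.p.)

The sequences differ at 10 of 46 sites (7, 20, 29, 31, 33, 34, 37, 40, 43, 44), so p = 10/46 ≈ 0.217391.
d = −(3/4) ln(1 − 4p/3) = −0.75 ln(1 − 0.289855) = −0.75 ln(0.710145)
  = −0.75 × (-0.342286) = 0.256715 substitutions/site.

0.26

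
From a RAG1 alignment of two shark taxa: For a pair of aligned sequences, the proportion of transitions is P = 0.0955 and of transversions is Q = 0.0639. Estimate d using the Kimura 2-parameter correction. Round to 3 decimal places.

0.181

Under the Kimura two-parameter model, d = −½ ln(1 − 2P − Q) − ¼ ln(1 − 2Q).
1 − 2P − Q = 0.7451, giving −½ ln(0.7451) = 0.147118.
1 − 2Q = 0.8722, giving −¼ ln(0.8722) = 0.034184.
d = 0.147118 + 0.034184 = 0.181302.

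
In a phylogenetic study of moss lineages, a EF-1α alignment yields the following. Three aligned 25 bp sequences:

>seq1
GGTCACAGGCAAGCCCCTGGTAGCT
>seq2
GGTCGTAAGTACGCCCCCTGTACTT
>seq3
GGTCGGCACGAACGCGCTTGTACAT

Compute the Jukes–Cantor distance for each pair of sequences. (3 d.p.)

seq1–seq2: 9/25 sites differ → p = 0.36, d = −0.75 ln(1 − 0.48) = 0.490445 ≈ 0.490.
seq1–seq3: 12/25 sites differ → p = 0.48, d = −0.75 ln(1 − 0.64) = 0.766238 ≈ 0.766.
seq2–seq3: 10/25 sites differ → p = 0.4, d = −0.75 ln(1 − 0.533333) = 0.571605 ≈ 0.572.

d(seq1,seq2) = 0.490, d(seq1,seq3) = 0.766, d(seq2,seq3) = 0.572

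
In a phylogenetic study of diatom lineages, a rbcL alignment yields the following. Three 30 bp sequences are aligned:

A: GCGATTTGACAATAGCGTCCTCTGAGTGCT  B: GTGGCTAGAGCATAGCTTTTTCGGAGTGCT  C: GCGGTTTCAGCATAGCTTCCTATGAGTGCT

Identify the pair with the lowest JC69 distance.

A and C

A–B: 10/30 differ, p = 0.333, d = 0.441.
A–C: 6/30 differ, p = 0.200, d = 0.233.
B–C: 8/30 differ, p = 0.267, d = 0.330.
The smallest distance is between A and C.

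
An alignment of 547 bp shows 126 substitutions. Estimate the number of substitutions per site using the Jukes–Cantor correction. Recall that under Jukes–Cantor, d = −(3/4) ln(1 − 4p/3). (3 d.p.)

p = 126/547 ≈ 0.230347.
d = −(3/4) ln(1 − 4p/3) = −0.75 ln(1 − 0.307129) = −0.75 ln(0.692871)
  = −0.75 × (-0.366911) = 0.275183 substitutions/site.

0.275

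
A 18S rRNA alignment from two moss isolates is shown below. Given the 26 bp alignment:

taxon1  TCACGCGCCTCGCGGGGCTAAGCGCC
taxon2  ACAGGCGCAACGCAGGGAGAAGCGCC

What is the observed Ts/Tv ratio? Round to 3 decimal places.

0.167

Transitions are A↔G and C↔T; transversions are all other mismatches.
Transitions: 1. Transversions: 6.
R = 1/6 = 0.166666… ≈ 0.167 (to 3 d.p.).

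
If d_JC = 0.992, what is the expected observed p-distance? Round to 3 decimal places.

p = (3/4)(1 − e^(−4d/3)) = 0.75 × (1 − e^(-1.322667)) = 0.75 × (1 − 0.266424) = 0.550182.

0.550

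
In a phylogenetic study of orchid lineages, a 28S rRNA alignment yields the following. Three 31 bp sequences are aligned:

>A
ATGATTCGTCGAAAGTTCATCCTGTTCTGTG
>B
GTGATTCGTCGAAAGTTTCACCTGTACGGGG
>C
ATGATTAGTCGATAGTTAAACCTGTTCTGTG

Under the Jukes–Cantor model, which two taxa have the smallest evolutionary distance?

A and C

A–B: 7/31 differ, p = 0.226, d = 0.269.
A–C: 4/31 differ, p = 0.129, d = 0.142.
B–C: 8/31 differ, p = 0.258, d = 0.316.
The smallest distance is between A and C.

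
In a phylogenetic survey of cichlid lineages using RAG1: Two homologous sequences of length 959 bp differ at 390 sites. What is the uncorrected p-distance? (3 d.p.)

0.407

p = 390/959 = 0.406673… ≈ 0.407 (to 3 d.p.).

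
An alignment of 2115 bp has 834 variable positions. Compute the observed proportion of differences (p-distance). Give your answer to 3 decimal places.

p = 834/2115 = 0.394326… ≈ 0.394 (to 3 d.p.).

0.394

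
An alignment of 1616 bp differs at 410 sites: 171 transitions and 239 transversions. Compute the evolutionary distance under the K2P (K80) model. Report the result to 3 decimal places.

0.310

P = 171/1616 ≈ 0.105817 and Q = 239/1616 ≈ 0.147896.
Under the Kimura two-parameter model, d = −½ ln(1 − 2P − Q) − ¼ ln(1 − 2Q).
1 − 2P − Q = 0.64047, giving −½ ln(0.64047) = 0.222776.
1 − 2Q = 0.704208, giving −¼ ln(0.704208) = 0.087670.
d = 0.222776 + 0.087670 = 0.310446.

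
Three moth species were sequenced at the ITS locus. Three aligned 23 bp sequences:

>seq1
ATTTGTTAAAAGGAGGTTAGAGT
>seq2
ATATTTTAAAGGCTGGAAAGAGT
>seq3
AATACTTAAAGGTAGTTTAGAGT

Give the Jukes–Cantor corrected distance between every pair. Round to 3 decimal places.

seq1–seq2: 7/23 sites differ → p ≈ 0.304348, d = −0.75 ln(1 − 0.405797) = 0.390401 ≈ 0.390.
seq1–seq3: 6/23 sites differ → p ≈ 0.26087, d = −0.75 ln(1 − 0.347827) = 0.320584 ≈ 0.321.
seq2–seq3: 9/23 sites differ → p ≈ 0.391304, d = −0.75 ln(1 − 0.521739) = 0.553199 ≈ 0.553.

d(seq1,seq2) = 0.390, d(seq1,seq3) = 0.321, d(seq2,seq3) = 0.553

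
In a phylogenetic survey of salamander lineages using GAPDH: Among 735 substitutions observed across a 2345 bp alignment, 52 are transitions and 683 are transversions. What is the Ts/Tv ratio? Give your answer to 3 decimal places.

0.076

R = 52/683 = 0.076134… ≈ 0.076 (to 3 d.p.).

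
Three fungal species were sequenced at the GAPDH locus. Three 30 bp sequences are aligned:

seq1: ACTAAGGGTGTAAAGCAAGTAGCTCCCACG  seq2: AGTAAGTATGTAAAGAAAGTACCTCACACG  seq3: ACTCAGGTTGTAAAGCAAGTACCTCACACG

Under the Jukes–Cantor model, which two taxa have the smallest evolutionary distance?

seq1–seq2: 6/30 differ, p = 0.200, d = 0.233.
seq1–seq3: 4/30 differ, p = 0.133, d = 0.147.
seq2–seq3: 5/30 differ, p = 0.167, d = 0.188.
The smallest distance is between seq1 and seq3.

seq1 and seq3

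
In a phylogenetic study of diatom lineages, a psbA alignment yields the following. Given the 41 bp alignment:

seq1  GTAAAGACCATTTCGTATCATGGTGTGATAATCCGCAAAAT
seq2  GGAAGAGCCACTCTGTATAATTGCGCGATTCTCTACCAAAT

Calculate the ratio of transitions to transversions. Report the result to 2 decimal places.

Transitions are A↔G and C↔T; transversions are all other mismatches.
Transitions: 10. Transversions: 6.
R = 10/6 = 1.666666… ≈ 1.67 (to 2 d.p.).

1.67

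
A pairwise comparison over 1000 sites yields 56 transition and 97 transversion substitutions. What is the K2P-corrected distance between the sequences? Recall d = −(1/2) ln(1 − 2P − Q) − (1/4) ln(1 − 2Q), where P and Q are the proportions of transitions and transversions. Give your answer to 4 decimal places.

0.1711

P = 56/1000 = 0.056 and Q = 97/1000 = 0.097.
Under the Kimura two-parameter model, d = −½ ln(1 − 2P − Q) − ¼ ln(1 − 2Q).
1 − 2P − Q = 0.791, giving −½ ln(0.791) = 0.117229.
1 − 2Q = 0.806, giving −¼ ln(0.806) = 0.053918.
d = 0.117229 + 0.053918 = 0.171147.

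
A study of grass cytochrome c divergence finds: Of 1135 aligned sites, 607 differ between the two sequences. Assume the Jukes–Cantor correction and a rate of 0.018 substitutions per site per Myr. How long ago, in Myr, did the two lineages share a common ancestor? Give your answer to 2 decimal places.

p = 607/1135 ≈ 0.534802.
d = −(3/4) ln(1 − 4p/3) = −0.75 ln(1 − 0.713069) = −0.75 ln(0.286931)
  = −0.75 × (-1.248514) = 0.936386 substitutions/site.
Under a molecular clock d = 2μt, so t = d/(2μ) = 0.936386 / (2 × 0.018) = 26.01 Myr.

26.01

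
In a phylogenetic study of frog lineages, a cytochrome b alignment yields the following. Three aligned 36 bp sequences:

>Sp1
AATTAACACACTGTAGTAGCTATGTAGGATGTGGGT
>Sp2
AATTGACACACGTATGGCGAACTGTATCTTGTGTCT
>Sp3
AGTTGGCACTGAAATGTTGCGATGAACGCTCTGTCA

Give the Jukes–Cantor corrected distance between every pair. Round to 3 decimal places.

Sp1–Sp2: 15/36 sites differ → p ≈ 0.416667, d = −0.75 ln(1 − 0.555556) = 0.608198 ≈ 0.608.
Sp1–Sp3: 18/36 sites differ → p = 0.5, d = −0.75 ln(1 − 0.666667) = 0.823960 ≈ 0.824.
Sp2–Sp3: 17/36 sites differ → p ≈ 0.472222, d = −0.75 ln(1 − 0.629629) = 0.744938 ≈ 0.745.

d(Sp1,Sp2) = 0.608, d(Sp1,Sp3) = 0.824, d(Sp2,Sp3) = 0.745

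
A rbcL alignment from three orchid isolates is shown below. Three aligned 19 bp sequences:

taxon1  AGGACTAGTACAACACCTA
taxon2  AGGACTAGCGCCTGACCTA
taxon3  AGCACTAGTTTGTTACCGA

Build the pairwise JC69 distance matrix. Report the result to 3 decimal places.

taxon1–taxon2: 5/19 sites differ → p ≈ 0.263158, d = −0.75 ln(1 − 0.350877) = 0.324100 ≈ 0.324.
taxon1–taxon3: 7/19 sites differ → p ≈ 0.368421, d = −0.75 ln(1 − 0.491228) = 0.506816 ≈ 0.507.
taxon2–taxon3: 7/19 sites differ → p ≈ 0.368421, d = −0.75 ln(1 − 0.491228) = 0.506816 ≈ 0.507.

d(taxon1,taxon2) = 0.324, d(taxon1,taxon3) = 0.507, d(taxon2,taxon3) = 0.507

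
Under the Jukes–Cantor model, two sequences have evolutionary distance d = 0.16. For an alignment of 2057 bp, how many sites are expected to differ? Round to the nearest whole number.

Invert JC69: p = (3/4)(1 − e^(−4d/3)) = 0.75 × (1 − e^(-0.213333)) = 0.75 × (1 − 0.807887) = 0.144085.
Expected differing sites = pL ≈ 0.144085 × 2057 = 296.382845 ≈ 296.

296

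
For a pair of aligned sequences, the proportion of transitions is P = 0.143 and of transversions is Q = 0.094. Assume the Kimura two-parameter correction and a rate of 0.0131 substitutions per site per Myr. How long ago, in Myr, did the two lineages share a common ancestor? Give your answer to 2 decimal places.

Under the Kimura two-parameter model, d = −½ ln(1 − 2P − Q) − ¼ ln(1 − 2Q).
1 − 2P − Q = 0.62, giving −½ ln(0.62) = 0.239018.
1 − 2Q = 0.812, giving −¼ ln(0.812) = 0.052064.
d = 0.239018 + 0.052064 = 0.291082.
Under a molecular clock d = 2μt, so t = d/(2μ) = 0.291082 / (2 × 0.0131) = 11.11 Myr.

11.11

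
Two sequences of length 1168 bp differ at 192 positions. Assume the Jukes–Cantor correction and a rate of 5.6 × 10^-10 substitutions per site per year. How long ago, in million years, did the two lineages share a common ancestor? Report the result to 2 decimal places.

165.68

p = 192/1168 ≈ 0.164384.
d = −(3/4) ln(1 − 4p/3) = −0.75 ln(1 − 0.219179) = −0.75 ln(0.780821)
  = −0.75 × (-0.247409) = 0.185557 substitutions/site.
Under a molecular clock d = 2μt, so t = d/(2μ) = 0.185557 / (2 × 5.6 × 10^-10) = 165.68 million years.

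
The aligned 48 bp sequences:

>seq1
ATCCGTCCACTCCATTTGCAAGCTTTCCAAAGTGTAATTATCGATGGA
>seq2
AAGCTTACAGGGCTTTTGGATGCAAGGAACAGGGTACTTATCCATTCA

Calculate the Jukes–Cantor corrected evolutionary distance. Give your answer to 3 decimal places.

The sequences differ at 21 of 48 sites, so p = 21/48 = 0.4375.
d = −(3/4) ln(1 − 4p/3) = −0.75 ln(1 − 0.583333) = −0.75 ln(0.416667)
  = −0.75 × (-0.875468) = 0.656601 substitutions/site.

0.657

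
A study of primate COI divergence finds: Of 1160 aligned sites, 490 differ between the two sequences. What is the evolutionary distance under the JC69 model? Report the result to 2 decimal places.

0.62

p = 490/1160 ≈ 0.422414.
d = −(3/4) ln(1 − 4p/3) = −0.75 ln(1 − 0.563219) = −0.75 ln(0.436781)
  = −0.75 × (-0.828323) = 0.621242 substitutions/site.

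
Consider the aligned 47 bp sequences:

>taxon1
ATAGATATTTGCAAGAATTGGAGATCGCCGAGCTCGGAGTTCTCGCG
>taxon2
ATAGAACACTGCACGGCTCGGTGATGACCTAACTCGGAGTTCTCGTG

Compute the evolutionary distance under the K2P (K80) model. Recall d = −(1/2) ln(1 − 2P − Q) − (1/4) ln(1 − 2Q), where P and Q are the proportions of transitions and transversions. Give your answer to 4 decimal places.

0.3812

Of 47 sites, 6 differences are transitions and 8 are transversions, so P = 6/47 ≈ 0.12766 and Q = 8/47 ≈ 0.170213.
Under the Kimura two-parameter model, d = −½ ln(1 − 2P − Q) − ¼ ln(1 − 2Q).
1 − 2P − Q = 0.574467, giving −½ ln(0.574467) = 0.277156.
1 − 2Q = 0.659574, giving −¼ ln(0.659574) = 0.104040.
d = 0.277156 + 0.104040 = 0.381196.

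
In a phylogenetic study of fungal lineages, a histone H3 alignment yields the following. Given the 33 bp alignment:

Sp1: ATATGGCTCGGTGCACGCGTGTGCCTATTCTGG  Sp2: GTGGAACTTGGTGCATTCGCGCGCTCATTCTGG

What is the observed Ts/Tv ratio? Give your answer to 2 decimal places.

Transitions are A↔G and C↔T; transversions are all other mismatches.
Transitions: 10. Transversions: 2.
R = 10/2 = 5.00.

5.00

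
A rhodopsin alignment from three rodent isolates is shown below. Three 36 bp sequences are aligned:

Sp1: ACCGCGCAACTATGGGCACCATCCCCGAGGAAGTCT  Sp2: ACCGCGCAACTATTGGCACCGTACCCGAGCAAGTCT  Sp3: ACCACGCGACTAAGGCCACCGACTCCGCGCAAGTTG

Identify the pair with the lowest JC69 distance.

Sp1–Sp2: 4/36 differ, p = 0.111, d = 0.120.
Sp1–Sp3: 11/36 differ, p = 0.306, d = 0.392.
Sp2–Sp3: 11/36 differ, p = 0.306, d = 0.392.
The smallest distance is between Sp1 and Sp2.

Sp1 and Sp2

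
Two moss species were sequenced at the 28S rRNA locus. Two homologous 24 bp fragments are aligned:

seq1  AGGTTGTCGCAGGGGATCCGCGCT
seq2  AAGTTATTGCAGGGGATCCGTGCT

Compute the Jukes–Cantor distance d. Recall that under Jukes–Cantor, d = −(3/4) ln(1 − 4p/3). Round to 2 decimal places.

The sequences differ at 4 of 24 sites (2, 6, 8, 21), so p = 4/24 ≈ 0.166667.
d = −(3/4) ln(1 − 4p/3) = −0.75 ln(1 − 0.222223) = −0.75 ln(0.777777)
  = −0.75 × (-0.251315) = 0.188486 substitutions/site.

0.19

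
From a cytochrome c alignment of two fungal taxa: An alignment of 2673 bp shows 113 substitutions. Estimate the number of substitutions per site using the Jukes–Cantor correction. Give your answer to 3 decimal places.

0.044

p = 113/2673 ≈ 0.042275.
d = −(3/4) ln(1 − 4p/3) = −0.75 ln(1 − 0.056367) = −0.75 ln(0.943633)
  = −0.75 × (-0.058018) = 0.043514 substitutions/site.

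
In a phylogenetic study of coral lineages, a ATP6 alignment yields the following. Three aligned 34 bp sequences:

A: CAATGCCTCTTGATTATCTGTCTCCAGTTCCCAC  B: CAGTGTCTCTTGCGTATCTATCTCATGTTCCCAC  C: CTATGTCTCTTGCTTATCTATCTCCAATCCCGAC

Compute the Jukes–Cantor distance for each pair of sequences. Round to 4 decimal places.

A–B: 7/34 sites differ → p ≈ 0.205882, d = −0.75 ln(1 − 0.274509) = 0.240680 ≈ 0.2407.
A–C: 7/34 sites differ → p ≈ 0.205882, d = −0.75 ln(1 − 0.274509) = 0.240680 ≈ 0.2407.
B–C: 8/34 sites differ → p ≈ 0.235294, d = −0.75 ln(1 − 0.313725) = 0.282358 ≈ 0.2824.

d(A,B) = 0.2407, d(A,C) = 0.2407, d(B,C) = 0.2824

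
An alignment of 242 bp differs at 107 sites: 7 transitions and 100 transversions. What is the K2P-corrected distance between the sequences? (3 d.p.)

P = 7/242 ≈ 0.028926 and Q = 100/242 ≈ 0.413223.
Under the Kimura two-parameter model, d = −½ ln(1 − 2P − Q) − ¼ ln(1 − 2Q).
1 − 2P − Q = 0.528925, giving −½ ln(0.528925) = 0.318454.
1 − 2Q = 0.173554, giving −¼ ln(0.173554) = 0.437817.
d = 0.318454 + 0.437817 = 0.756271.

0.756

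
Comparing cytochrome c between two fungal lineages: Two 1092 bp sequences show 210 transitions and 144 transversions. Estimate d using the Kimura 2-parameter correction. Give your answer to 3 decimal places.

P = 210/1092 ≈ 0.192308 and Q = 144/1092 ≈ 0.131868.
Under the Kimura two-parameter model, d = −½ ln(1 − 2P − Q) − ¼ ln(1 − 2Q).
1 − 2P − Q = 0.483516, giving −½ ln(0.483516) = 0.363335.
1 − 2Q = 0.736264, giving −¼ ln(0.736264) = 0.076542.
d = 0.363335 + 0.076542 = 0.439877.

0.440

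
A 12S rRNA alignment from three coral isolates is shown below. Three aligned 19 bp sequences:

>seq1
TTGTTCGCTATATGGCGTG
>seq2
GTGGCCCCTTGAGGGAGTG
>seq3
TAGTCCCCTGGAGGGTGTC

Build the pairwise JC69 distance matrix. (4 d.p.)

seq1–seq2: 8/19 sites differ → p ≈ 0.421053, d = −0.75 ln(1 − 0.561404) = 0.618132 ≈ 0.6181.
seq1–seq3: 8/19 sites differ → p ≈ 0.421053, d = −0.75 ln(1 − 0.561404) = 0.618132 ≈ 0.6181.
seq2–seq3: 6/19 sites differ → p ≈ 0.315789, d = −0.75 ln(1 − 0.421052) = 0.409907 ≈ 0.4099.

d(seq1,seq2) = 0.6181, d(seq1,seq3) = 0.6181, d(seq2,seq3) = 0.4099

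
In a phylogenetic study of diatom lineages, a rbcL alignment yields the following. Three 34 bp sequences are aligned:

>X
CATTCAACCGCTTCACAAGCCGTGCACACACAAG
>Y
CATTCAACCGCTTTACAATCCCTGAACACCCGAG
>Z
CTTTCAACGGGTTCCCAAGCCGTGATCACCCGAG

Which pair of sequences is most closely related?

X–Y: 6/34 differ, p = 0.176, d = 0.201.
X–Z: 8/34 differ, p = 0.235, d = 0.282.
Y–Z: 8/34 differ, p = 0.235, d = 0.282.
The smallest distance is between X and Y.

X and Y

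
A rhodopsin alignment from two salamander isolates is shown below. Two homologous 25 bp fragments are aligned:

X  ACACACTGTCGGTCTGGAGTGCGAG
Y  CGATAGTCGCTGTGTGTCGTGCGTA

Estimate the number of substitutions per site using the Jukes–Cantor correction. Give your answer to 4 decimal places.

The sequences differ at 12 of 25 sites, so p = 12/25 = 0.48.
d = −(3/4) ln(1 − 4p/3) = −0.75 ln(1 − 0.64) = −0.75 ln(0.36)
  = −0.75 × (-1.021651) = 0.766238 substitutions/site.

0.7662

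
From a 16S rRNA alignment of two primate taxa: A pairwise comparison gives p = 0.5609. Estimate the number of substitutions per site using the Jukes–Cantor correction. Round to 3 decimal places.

d = −(3/4) ln(1 − 4p/3) = −0.75 ln(1 − 0.747867) = −0.75 ln(0.252133)
  = −0.75 × (-1.377799) = 1.033349 substitutions/site.

1.033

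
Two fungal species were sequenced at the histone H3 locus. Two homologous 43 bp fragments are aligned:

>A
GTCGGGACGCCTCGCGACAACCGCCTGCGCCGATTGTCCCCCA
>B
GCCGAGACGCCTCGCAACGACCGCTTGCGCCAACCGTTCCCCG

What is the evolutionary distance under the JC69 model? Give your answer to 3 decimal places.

0.278

The sequences differ at 10 of 43 sites (2, 5, 16, 19, 25, 32, 34, 35, 38, 43), so p = 10/43 ≈ 0.232558.
d = −(3/4) ln(1 − 4p/3) = −0.75 ln(1 − 0.310077) = −0.75 ln(0.689923)
  = −0.75 × (-0.371175) = 0.278381 substitutions/site.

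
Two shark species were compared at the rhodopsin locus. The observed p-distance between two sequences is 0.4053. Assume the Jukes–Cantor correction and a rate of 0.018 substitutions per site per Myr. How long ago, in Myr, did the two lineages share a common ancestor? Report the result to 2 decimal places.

d = −(3/4) ln(1 − 4p/3) = −0.75 ln(1 − 0.5404) = −0.75 ln(0.4596)
  = −0.75 × (-0.777399) = 0.583049 substitutions/site.
Under a molecular clock d = 2μt, so t = d/(2μ) = 0.583049 / (2 × 0.018) = 16.20 Myr.

16.20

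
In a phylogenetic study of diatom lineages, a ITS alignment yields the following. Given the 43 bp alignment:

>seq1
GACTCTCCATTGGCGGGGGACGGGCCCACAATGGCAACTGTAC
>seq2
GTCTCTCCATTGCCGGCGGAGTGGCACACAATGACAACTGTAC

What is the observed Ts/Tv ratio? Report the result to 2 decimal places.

Transitions are A↔G and C↔T; transversions are all other mismatches.
Transitions: 1. Transversions: 6.
R = 1/6 = 0.166666… ≈ 0.17 (to 2 d.p.).

0.17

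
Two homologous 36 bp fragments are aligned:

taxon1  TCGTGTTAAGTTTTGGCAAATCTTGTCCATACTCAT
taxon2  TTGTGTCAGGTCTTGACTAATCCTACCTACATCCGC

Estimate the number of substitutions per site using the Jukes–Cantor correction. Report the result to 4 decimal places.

The sequences differ at 15 of 36 sites, so p = 15/36 ≈ 0.416667.
d = −(3/4) ln(1 − 4p/3) = −0.75 ln(1 − 0.555556) = −0.75 ln(0.444444)
  = −0.75 × (-0.810931) = 0.608198 substitutions/site.

0.6082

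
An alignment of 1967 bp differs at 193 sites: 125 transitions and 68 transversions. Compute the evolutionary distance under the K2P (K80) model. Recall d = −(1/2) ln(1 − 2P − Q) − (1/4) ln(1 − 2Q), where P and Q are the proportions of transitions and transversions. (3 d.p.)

P = 125/1967 ≈ 0.063549 and Q = 68/1967 ≈ 0.03457.
Under the Kimura two-parameter model, d = −½ ln(1 − 2P − Q) − ¼ ln(1 − 2Q).
1 − 2P − Q = 0.838332, giving −½ ln(0.838332) = 0.088171.
1 − 2Q = 0.93086, giving −¼ ln(0.93086) = 0.017912.
d = 0.088171 + 0.017912 = 0.106083.

0.106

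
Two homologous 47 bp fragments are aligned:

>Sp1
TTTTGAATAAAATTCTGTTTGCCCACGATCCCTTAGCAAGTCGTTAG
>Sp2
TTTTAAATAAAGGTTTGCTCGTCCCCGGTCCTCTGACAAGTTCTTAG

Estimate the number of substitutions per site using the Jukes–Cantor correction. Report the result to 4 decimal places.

The sequences differ at 15 of 47 sites, so p = 15/47 ≈ 0.319149.
d = −(3/4) ln(1 − 4p/3) = −0.75 ln(1 − 0.425532) = −0.75 ln(0.574468)
  = −0.75 × (-0.554311) = 0.415733 substitutions/site.

0.4157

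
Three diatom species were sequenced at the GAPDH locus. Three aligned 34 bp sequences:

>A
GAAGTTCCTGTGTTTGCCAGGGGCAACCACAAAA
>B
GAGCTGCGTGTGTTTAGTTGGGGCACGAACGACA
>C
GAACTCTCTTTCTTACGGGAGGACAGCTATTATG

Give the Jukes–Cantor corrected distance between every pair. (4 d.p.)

A–B: 13/34 sites differ → p ≈ 0.382353, d = −0.75 ln(1 − 0.509804) = 0.534712 ≈ 0.5347.
A–C: 18/34 sites differ → p ≈ 0.529412, d = −0.75 ln(1 − 0.705883) = 0.917833 ≈ 0.9178.
B–C: 19/34 sites differ → p ≈ 0.558824, d = −0.75 ln(1 − 0.745099) = 1.025160 ≈ 1.0252.

d(A,B) = 0.5347, d(A,C) = 0.9178, d(B,C) = 1.0252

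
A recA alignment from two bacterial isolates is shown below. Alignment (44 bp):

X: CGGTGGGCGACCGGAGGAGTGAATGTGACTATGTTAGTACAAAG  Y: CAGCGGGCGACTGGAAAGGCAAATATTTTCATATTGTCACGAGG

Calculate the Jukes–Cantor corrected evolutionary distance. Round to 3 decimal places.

0.643

The sequences differ at 19 of 44 sites, so p = 19/44 ≈ 0.431818.
d = −(3/4) ln(1 − 4p/3) = −0.75 ln(1 − 0.575757) = −0.75 ln(0.424243)
  = −0.75 × (-0.857449) = 0.643087 substitutions/site.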